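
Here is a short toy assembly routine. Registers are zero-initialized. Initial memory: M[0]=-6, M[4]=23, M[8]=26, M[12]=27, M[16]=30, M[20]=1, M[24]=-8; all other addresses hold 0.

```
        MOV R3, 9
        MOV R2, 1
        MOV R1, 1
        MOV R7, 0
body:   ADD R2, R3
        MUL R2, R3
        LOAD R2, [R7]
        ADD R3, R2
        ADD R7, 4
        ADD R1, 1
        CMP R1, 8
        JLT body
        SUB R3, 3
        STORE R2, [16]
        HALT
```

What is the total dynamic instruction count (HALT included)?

63

R3=9
R2=1
R1=1
R7=0
R2=1+9=10
R2=10*9=90
R2=M[0]=-6
R3=9+(-6)=3
R7=0+4=4
R1=1+1=2
CMP R1, 8  (cmp 2,8)
JLT body: taken
R2=(-6)+3=-3
R2=(-3)*3=-9
R2=M[4]=23
R3=3+23=26
R7=4+4=8
R1=2+1=3
CMP R1, 8  (cmp 3,8)
JLT body: taken
R2=23+26=49
R2=49*26=1274
R2=M[8]=26
R3=26+26=52
R7=8+4=12
R1=3+1=4
CMP R1, 8  (cmp 4,8)
JLT body: taken
R2=26+52=78
R2=78*52=4056
R2=M[12]=27
R3=52+27=79
R7=12+4=16
R1=4+1=5
CMP R1, 8  (cmp 5,8)
JLT body: taken
R2=27+79=106
R2=106*79=8374
R2=M[16]=30
R3=79+30=109
R7=16+4=20
R1=5+1=6
CMP R1, 8  (cmp 6,8)
JLT body: taken
R2=30+109=139
R2=139*109=15151
R2=M[20]=1
R3=109+1=110
R7=20+4=24
R1=6+1=7
CMP R1, 8  (cmp 7,8)
JLT body: taken
R2=1+110=111
R2=111*110=12210
R2=M[24]=-8
R3=110+(-8)=102
R7=24+4=28
R1=7+1=8
CMP R1, 8  (cmp 8,8)
JLT body: not taken
R3=102-3=99
STORE R2, [16] → M[16]=-8
halt.
Total executed instructions: 63.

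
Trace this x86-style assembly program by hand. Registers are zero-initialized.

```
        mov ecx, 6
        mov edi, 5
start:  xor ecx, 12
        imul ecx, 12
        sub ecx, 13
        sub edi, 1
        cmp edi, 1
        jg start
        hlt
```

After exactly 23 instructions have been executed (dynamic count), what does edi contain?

after mov ecx, 6: ecx=6
after mov edi, 5: edi=5
after xor ecx, 12: ecx=6^12=10
after imul ecx, 12: ecx=10*12=120
after sub ecx, 13: ecx=120-13=107
after sub edi, 1: edi=5-1=4
cmp edi, 1  (cmp 4,1)
jg start: taken
after xor ecx, 12: ecx=107^12=103
after imul ecx, 12: ecx=103*12=1236
after sub ecx, 13: ecx=1236-13=1223
after sub edi, 1: edi=4-1=3
cmp edi, 1  (cmp 3,1)
jg start: taken
after xor ecx, 12: ecx=1223^12=1227
after imul ecx, 12: ecx=1227*12=14724
after sub ecx, 13: ecx=14724-13=14711
after sub edi, 1: edi=3-1=2
cmp edi, 1  (cmp 2,1)
jg start: taken
after xor ecx, 12: ecx=14711^12=14715
after imul ecx, 12: ecx=14715*12=176580
after sub ecx, 13: ecx=176580-13=176567
After step 23: edi = 2.

2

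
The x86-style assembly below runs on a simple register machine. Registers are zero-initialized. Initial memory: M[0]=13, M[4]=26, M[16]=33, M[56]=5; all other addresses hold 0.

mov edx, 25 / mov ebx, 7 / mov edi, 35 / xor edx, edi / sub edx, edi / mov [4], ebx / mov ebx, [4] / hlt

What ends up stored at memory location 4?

7

mov edx, 25 → edx=25
mov ebx, 7 → ebx=7
mov edi, 35 → edi=35
xor edx, edi → edx=25^35=58
sub edx, edi → edx=58-35=23
mov [4], ebx → M[4]=7
mov ebx, [4] → ebx=M[4]=7
halt.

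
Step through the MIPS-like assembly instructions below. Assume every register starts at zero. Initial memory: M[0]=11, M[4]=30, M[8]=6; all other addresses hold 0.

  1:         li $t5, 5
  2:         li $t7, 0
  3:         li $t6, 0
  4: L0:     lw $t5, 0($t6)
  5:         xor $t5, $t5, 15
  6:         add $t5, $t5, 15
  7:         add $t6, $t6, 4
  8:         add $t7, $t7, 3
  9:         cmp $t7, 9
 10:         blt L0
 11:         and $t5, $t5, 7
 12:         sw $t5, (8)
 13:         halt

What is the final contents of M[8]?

$t5=5
$t7=0
$t6=0
$t5=M[0]=11
$t5=11^15=4
$t5=4+15=19
$t6=0+4=4
$t7=0+3=3
cmp $t7, 9  (cmp 3,9)
blt L0: taken
$t5=M[4]=30
$t5=30^15=17
$t5=17+15=32
$t6=4+4=8
$t7=3+3=6
cmp $t7, 9  (cmp 6,9)
blt L0: taken
$t5=M[8]=6
$t5=6^15=9
$t5=9+15=24
$t6=8+4=12
$t7=6+3=9
cmp $t7, 9  (cmp 9,9)
blt L0: not taken
$t5=24&7=0
sw $t5, (8) → M[8]=0
halt.

0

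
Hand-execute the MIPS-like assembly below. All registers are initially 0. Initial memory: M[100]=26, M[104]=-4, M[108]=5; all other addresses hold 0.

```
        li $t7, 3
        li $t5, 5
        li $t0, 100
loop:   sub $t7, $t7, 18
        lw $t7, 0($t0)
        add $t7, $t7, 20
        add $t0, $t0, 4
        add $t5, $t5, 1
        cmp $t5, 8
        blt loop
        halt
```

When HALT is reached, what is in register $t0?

112

li $t7, 3 → $t7=3
li $t5, 5 → $t5=5
li $t0, 100 → $t0=100
sub $t7, $t7, 18 → $t7=3-18=-15
lw $t7, 0($t0) → $t7=M[100]=26
add $t7, $t7, 20 → $t7=26+20=46
add $t0, $t0, 4 → $t0=100+4=104
add $t5, $t5, 1 → $t5=5+1=6
cmp $t5, 8  (cmp 6,8)
blt loop: taken
sub $t7, $t7, 18 → $t7=46-18=28
lw $t7, 0($t0) → $t7=M[104]=-4
add $t7, $t7, 20 → $t7=(-4)+20=16
add $t0, $t0, 4 → $t0=104+4=108
add $t5, $t5, 1 → $t5=6+1=7
cmp $t5, 8  (cmp 7,8)
blt loop: taken
sub $t7, $t7, 18 → $t7=16-18=-2
lw $t7, 0($t0) → $t7=M[108]=5
add $t7, $t7, 20 → $t7=5+20=25
add $t0, $t0, 4 → $t0=108+4=112
add $t5, $t5, 1 → $t5=7+1=8
cmp $t5, 8  (cmp 8,8)
blt loop: not taken
halt.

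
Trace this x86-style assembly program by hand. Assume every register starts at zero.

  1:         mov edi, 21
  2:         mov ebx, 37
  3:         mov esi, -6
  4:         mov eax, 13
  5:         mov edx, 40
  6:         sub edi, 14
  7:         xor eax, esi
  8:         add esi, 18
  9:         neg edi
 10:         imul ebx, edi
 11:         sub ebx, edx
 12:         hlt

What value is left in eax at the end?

-9

after mov edi, 21: edi=21
after mov ebx, 37: ebx=37
after mov esi, -6: esi=-6
after mov eax, 13: eax=13
after mov edx, 40: edx=40
after sub edi, 14: edi=21-14=7
after xor eax, esi: eax=13^(-6)=-9
after add esi, 18: esi=(-6)+18=12
after neg edi: edi=-(7)=-7
after imul ebx, edi: ebx=37*(-7)=-259
after sub ebx, edx: ebx=(-259)-40=-299
halt.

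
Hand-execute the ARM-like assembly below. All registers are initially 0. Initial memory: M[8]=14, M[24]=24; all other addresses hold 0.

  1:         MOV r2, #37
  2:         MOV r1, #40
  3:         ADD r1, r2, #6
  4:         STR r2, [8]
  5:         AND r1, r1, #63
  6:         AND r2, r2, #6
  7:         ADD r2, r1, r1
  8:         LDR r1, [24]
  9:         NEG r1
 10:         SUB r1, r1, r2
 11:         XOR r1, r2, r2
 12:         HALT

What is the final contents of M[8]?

r2=37
r1=40
r1=37+6=43
STR r2, [8] → M[8]=37
r1=43&63=43
r2=37&6=4
r2=43+43=86
r1=M[24]=24
r1=-(24)=-24
r1=(-24)-86=-110
r1=86^86=0
halt.

37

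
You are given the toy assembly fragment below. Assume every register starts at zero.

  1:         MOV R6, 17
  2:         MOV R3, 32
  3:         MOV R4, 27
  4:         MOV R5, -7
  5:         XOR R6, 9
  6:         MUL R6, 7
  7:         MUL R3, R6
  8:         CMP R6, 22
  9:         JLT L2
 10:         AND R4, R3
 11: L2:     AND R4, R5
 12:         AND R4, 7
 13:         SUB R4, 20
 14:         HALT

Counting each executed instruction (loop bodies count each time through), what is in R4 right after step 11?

R6=17
R3=32
R4=27
R5=-7
R6=17^9=24
R6=24*7=168
R3=32*168=5376
CMP R6, 22  (cmp 168,22)
JLT L2: not taken
R4=27&5376=0
R4=0&(-7)=0
After step 11: R4 = 0.

0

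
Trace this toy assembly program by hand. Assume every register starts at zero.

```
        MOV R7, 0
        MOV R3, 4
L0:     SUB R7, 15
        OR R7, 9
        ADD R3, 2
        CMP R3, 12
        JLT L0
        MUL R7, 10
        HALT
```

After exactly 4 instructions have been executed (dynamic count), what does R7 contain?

-7

after MOV R7, 0: R7=0
after MOV R3, 4: R3=4
after SUB R7, 15: R7=0-15=-15
after OR R7, 9: R7=(-15)|9=-7
After step 4: R7 = -7.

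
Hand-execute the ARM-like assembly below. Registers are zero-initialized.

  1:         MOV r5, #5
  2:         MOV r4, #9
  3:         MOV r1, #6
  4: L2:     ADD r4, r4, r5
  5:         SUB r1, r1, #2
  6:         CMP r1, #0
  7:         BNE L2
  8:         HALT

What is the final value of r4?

r5=5
r4=9
r1=6
r4=9+5=14
r1=6-2=4
CMP r1, #0  (cmp 4,0)
BNE L2: taken
r4=14+5=19
r1=4-2=2
CMP r1, #0  (cmp 2,0)
BNE L2: taken
r4=19+5=24
r1=2-2=0
CMP r1, #0  (cmp 0,0)
BNE L2: not taken
halt.

24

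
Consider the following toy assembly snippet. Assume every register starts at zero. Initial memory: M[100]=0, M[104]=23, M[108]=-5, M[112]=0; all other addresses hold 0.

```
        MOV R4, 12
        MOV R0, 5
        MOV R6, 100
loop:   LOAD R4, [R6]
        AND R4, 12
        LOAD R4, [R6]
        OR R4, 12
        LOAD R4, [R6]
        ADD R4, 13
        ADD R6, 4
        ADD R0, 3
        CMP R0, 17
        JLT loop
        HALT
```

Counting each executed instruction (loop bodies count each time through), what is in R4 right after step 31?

R4=12
R0=5
R6=100
R4=M[100]=0
R4=0&12=0
R4=M[100]=0
R4=0|12=12
R4=M[100]=0
R4=0+13=13
R6=100+4=104
R0=5+3=8
CMP R0, 17  (cmp 8,17)
JLT loop: taken
R4=M[104]=23
R4=23&12=4
R4=M[104]=23
R4=23|12=31
R4=M[104]=23
R4=23+13=36
R6=104+4=108
R0=8+3=11
CMP R0, 17  (cmp 11,17)
JLT loop: taken
R4=M[108]=-5
R4=(-5)&12=8
R4=M[108]=-5
R4=(-5)|12=-1
R4=M[108]=-5
R4=(-5)+13=8
R6=108+4=112
R0=11+3=14
After step 31: R4 = 8.

8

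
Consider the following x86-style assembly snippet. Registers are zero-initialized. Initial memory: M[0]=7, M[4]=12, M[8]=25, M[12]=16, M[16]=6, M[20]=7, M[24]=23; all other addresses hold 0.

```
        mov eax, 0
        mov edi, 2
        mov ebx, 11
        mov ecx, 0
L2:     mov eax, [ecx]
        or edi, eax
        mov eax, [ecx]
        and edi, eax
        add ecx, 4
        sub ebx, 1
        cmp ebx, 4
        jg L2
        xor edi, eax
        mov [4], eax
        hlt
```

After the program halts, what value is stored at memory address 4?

eax=0
edi=2
ebx=11
ecx=0
eax=M[0]=7
edi=2|7=7
eax=M[0]=7
edi=7&7=7
ecx=0+4=4
ebx=11-1=10
cmp ebx, 4  (cmp 10,4)
jg L2: taken
eax=M[4]=12
edi=7|12=15
eax=M[4]=12
edi=15&12=12
ecx=4+4=8
ebx=10-1=9
cmp ebx, 4  (cmp 9,4)
jg L2: taken
eax=M[8]=25
edi=12|25=29
eax=M[8]=25
edi=29&25=25
ecx=8+4=12
ebx=9-1=8
cmp ebx, 4  (cmp 8,4)
jg L2: taken
eax=M[12]=16
edi=25|16=25
eax=M[12]=16
edi=25&16=16
ecx=12+4=16
ebx=8-1=7
cmp ebx, 4  (cmp 7,4)
jg L2: taken
eax=M[16]=6
edi=16|6=22
eax=M[16]=6
edi=22&6=6
ecx=16+4=20
ebx=7-1=6
cmp ebx, 4  (cmp 6,4)
jg L2: taken
eax=M[20]=7
edi=6|7=7
eax=M[20]=7
edi=7&7=7
ecx=20+4=24
ebx=6-1=5
cmp ebx, 4  (cmp 5,4)
jg L2: taken
eax=M[24]=23
edi=7|23=23
eax=M[24]=23
edi=23&23=23
ecx=24+4=28
ebx=5-1=4
cmp ebx, 4  (cmp 4,4)
jg L2: not taken
edi=23^23=0
mov [4], eax → M[4]=23
halt.

23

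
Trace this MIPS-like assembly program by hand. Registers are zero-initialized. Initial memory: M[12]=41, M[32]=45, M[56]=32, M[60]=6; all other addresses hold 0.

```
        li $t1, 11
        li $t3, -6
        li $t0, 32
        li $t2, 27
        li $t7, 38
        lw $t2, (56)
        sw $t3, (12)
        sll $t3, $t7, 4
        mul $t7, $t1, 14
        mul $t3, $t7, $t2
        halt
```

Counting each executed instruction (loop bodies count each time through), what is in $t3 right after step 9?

608

after li $t1, 11: $t1=11
after li $t3, -6: $t3=-6
after li $t0, 32: $t0=32
after li $t2, 27: $t2=27
after li $t7, 38: $t7=38
after lw $t2, (56): $t2=M[56]=32
sw $t3, (12) → M[12]=-6
after sll $t3, $t7, 4: $t3=38<<4=608
after mul $t7, $t1, 14: $t7=11*14=154
After step 9: $t3 = 608.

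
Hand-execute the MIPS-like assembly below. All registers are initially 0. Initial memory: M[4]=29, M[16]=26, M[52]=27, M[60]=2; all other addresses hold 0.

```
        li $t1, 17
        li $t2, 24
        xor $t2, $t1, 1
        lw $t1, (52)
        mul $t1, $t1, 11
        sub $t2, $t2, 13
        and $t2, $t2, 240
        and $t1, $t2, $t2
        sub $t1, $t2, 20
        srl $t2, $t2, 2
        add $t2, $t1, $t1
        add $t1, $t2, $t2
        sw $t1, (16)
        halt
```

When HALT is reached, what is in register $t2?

after li $t1, 17: $t1=17
after li $t2, 24: $t2=24
after xor $t2, $t1, 1: $t2=17^1=16
after lw $t1, (52): $t1=M[52]=27
after mul $t1, $t1, 11: $t1=27*11=297
after sub $t2, $t2, 13: $t2=16-13=3
after and $t2, $t2, 240: $t2=3&240=0
after and $t1, $t2, $t2: $t1=0&0=0
after sub $t1, $t2, 20: $t1=0-20=-20
after srl $t2, $t2, 2: $t2=0>>2=0
after add $t2, $t1, $t1: $t2=(-20)+(-20)=-40
after add $t1, $t2, $t2: $t1=(-40)+(-40)=-80
sw $t1, (16) → M[16]=-80
halt.

-40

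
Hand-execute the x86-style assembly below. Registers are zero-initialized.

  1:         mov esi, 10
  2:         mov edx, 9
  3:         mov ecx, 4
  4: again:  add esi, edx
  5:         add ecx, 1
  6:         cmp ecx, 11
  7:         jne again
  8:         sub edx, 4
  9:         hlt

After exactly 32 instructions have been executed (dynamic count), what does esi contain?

after mov esi, 10: esi=10
after mov edx, 9: edx=9
after mov ecx, 4: ecx=4
after add esi, edx: esi=10+9=19
after add ecx, 1: ecx=4+1=5
cmp ecx, 11  (cmp 5,11)
jne again: taken
after add esi, edx: esi=19+9=28
after add ecx, 1: ecx=5+1=6
cmp ecx, 11  (cmp 6,11)
jne again: taken
after add esi, edx: esi=28+9=37
after add ecx, 1: ecx=6+1=7
cmp ecx, 11  (cmp 7,11)
jne again: taken
after add esi, edx: esi=37+9=46
after add ecx, 1: ecx=7+1=8
cmp ecx, 11  (cmp 8,11)
jne again: taken
after add esi, edx: esi=46+9=55
after add ecx, 1: ecx=8+1=9
cmp ecx, 11  (cmp 9,11)
jne again: taken
after add esi, edx: esi=55+9=64
after add ecx, 1: ecx=9+1=10
cmp ecx, 11  (cmp 10,11)
jne again: taken
after add esi, edx: esi=64+9=73
after add ecx, 1: ecx=10+1=11
cmp ecx, 11  (cmp 11,11)
jne again: not taken
after sub edx, 4: edx=9-4=5
After step 32: esi = 73.

73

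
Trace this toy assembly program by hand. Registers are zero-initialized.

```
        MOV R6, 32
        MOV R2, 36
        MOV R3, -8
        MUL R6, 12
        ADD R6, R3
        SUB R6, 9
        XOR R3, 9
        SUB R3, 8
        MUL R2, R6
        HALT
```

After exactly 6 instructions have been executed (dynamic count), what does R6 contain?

367

MOV R6, 32 → R6=32
MOV R2, 36 → R2=36
MOV R3, -8 → R3=-8
MUL R6, 12 → R6=32*12=384
ADD R6, R3 → R6=384+(-8)=376
SUB R6, 9 → R6=376-9=367
After step 6: R6 = 367.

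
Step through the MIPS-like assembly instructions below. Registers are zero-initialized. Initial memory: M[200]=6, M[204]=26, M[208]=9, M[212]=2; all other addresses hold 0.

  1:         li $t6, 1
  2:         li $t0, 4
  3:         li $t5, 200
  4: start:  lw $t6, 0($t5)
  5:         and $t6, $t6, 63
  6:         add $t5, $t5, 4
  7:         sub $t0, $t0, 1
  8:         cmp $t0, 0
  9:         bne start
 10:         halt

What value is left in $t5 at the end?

li $t6, 1 → $t6=1
li $t0, 4 → $t0=4
li $t5, 200 → $t5=200
lw $t6, 0($t5) → $t6=M[200]=6
and $t6, $t6, 63 → $t6=6&63=6
add $t5, $t5, 4 → $t5=200+4=204
sub $t0, $t0, 1 → $t0=4-1=3
cmp $t0, 0  (cmp 3,0)
bne start: taken
lw $t6, 0($t5) → $t6=M[204]=26
and $t6, $t6, 63 → $t6=26&63=26
add $t5, $t5, 4 → $t5=204+4=208
sub $t0, $t0, 1 → $t0=3-1=2
cmp $t0, 0  (cmp 2,0)
bne start: taken
lw $t6, 0($t5) → $t6=M[208]=9
and $t6, $t6, 63 → $t6=9&63=9
add $t5, $t5, 4 → $t5=208+4=212
sub $t0, $t0, 1 → $t0=2-1=1
cmp $t0, 0  (cmp 1,0)
bne start: taken
lw $t6, 0($t5) → $t6=M[212]=2
and $t6, $t6, 63 → $t6=2&63=2
add $t5, $t5, 4 → $t5=212+4=216
sub $t0, $t0, 1 → $t0=1-1=0
cmp $t0, 0  (cmp 0,0)
bne start: not taken
halt.

216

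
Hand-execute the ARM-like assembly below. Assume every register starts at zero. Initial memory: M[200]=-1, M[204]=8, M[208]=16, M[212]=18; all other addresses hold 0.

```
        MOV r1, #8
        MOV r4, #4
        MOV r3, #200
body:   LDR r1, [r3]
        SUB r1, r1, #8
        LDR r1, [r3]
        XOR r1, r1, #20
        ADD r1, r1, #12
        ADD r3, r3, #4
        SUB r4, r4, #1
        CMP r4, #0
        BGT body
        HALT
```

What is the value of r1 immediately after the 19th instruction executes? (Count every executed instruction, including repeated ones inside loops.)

40

r1=8
r4=4
r3=200
r1=M[200]=-1
r1=(-1)-8=-9
r1=M[200]=-1
r1=(-1)^20=-21
r1=(-21)+12=-9
r3=200+4=204
r4=4-1=3
CMP r4, #0  (cmp 3,0)
BGT body: taken
r1=M[204]=8
r1=8-8=0
r1=M[204]=8
r1=8^20=28
r1=28+12=40
r3=204+4=208
r4=3-1=2
After step 19: r1 = 40.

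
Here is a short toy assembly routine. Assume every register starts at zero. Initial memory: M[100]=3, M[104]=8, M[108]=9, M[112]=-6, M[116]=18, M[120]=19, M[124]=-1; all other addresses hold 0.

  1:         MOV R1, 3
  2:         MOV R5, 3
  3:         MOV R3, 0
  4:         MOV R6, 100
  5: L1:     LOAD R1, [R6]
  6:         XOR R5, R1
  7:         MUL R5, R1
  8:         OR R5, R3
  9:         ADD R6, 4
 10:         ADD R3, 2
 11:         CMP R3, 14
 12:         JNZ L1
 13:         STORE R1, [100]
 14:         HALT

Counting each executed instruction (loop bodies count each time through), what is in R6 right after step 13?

R1=3
R5=3
R3=0
R6=100
R1=M[100]=3
R5=3^3=0
R5=0*3=0
R5=0|0=0
R6=100+4=104
R3=0+2=2
CMP R3, 14  (cmp 2,14)
JNZ L1: taken
R1=M[104]=8
After step 13: R6 = 104.

104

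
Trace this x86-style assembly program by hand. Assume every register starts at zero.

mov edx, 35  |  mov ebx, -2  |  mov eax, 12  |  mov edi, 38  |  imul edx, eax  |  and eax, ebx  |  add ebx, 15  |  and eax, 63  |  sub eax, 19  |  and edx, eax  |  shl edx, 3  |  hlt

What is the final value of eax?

-7

edx=35
ebx=-2
eax=12
edi=38
edx=35*12=420
eax=12&(-2)=12
ebx=(-2)+15=13
eax=12&63=12
eax=12-19=-7
edx=420&(-7)=416
edx=416<<3=3328
halt.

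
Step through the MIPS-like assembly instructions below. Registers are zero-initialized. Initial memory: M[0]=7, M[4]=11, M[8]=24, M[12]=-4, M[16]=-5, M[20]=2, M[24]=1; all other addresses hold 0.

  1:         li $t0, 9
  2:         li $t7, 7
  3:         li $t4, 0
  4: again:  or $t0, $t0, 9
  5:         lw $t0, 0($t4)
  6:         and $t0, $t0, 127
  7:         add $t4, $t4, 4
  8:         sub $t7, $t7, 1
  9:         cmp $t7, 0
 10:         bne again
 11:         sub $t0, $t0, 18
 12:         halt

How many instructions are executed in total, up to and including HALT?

54

$t0=9
$t7=7
$t4=0
$t0=9|9=9
$t0=M[0]=7
$t0=7&127=7
$t4=0+4=4
$t7=7-1=6
cmp $t7, 0  (cmp 6,0)
bne again: taken
$t0=7|9=15
$t0=M[4]=11
$t0=11&127=11
$t4=4+4=8
$t7=6-1=5
cmp $t7, 0  (cmp 5,0)
bne again: taken
$t0=11|9=11
$t0=M[8]=24
$t0=24&127=24
$t4=8+4=12
$t7=5-1=4
cmp $t7, 0  (cmp 4,0)
bne again: taken
$t0=24|9=25
$t0=M[12]=-4
$t0=(-4)&127=124
$t4=12+4=16
$t7=4-1=3
cmp $t7, 0  (cmp 3,0)
bne again: taken
$t0=124|9=125
$t0=M[16]=-5
$t0=(-5)&127=123
$t4=16+4=20
$t7=3-1=2
cmp $t7, 0  (cmp 2,0)
bne again: taken
$t0=123|9=123
$t0=M[20]=2
$t0=2&127=2
$t4=20+4=24
$t7=2-1=1
cmp $t7, 0  (cmp 1,0)
bne again: taken
$t0=2|9=11
$t0=M[24]=1
$t0=1&127=1
$t4=24+4=28
$t7=1-1=0
cmp $t7, 0  (cmp 0,0)
bne again: not taken
$t0=1-18=-17
halt.
Total executed instructions: 54.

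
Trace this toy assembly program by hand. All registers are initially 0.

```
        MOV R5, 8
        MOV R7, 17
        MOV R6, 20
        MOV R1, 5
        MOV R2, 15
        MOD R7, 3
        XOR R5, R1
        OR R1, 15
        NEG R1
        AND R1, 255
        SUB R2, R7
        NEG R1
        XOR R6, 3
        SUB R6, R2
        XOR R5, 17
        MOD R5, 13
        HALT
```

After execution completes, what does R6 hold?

R5=8
R7=17
R6=20
R1=5
R2=15
R7=17%3=2
R5=8^5=13
R1=5|15=15
R1=-(15)=-15
R1=(-15)&255=241
R2=15-2=13
R1=-(241)=-241
R6=20^3=23
R6=23-13=10
R5=13^17=28
R5=28%13=2
halt.

10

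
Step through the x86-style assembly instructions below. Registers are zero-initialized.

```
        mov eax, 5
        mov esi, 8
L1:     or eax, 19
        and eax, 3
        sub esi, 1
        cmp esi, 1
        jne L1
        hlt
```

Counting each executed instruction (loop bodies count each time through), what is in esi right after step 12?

after mov eax, 5: eax=5
after mov esi, 8: esi=8
after or eax, 19: eax=5|19=23
after and eax, 3: eax=23&3=3
after sub esi, 1: esi=8-1=7
cmp esi, 1  (cmp 7,1)
jne L1: taken
after or eax, 19: eax=3|19=19
after and eax, 3: eax=19&3=3
after sub esi, 1: esi=7-1=6
cmp esi, 1  (cmp 6,1)
jne L1: taken
After step 12: esi = 6.

6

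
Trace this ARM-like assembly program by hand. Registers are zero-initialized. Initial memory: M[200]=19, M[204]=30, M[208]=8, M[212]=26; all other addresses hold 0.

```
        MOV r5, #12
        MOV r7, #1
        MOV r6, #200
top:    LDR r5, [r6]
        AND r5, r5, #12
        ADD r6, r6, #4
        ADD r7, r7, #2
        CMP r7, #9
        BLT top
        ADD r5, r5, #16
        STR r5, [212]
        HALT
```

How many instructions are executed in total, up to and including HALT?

r5=12
r7=1
r6=200
r5=M[200]=19
r5=19&12=0
r6=200+4=204
r7=1+2=3
CMP r7, #9  (cmp 3,9)
BLT top: taken
r5=M[204]=30
r5=30&12=12
r6=204+4=208
r7=3+2=5
CMP r7, #9  (cmp 5,9)
BLT top: taken
r5=M[208]=8
r5=8&12=8
r6=208+4=212
r7=5+2=7
CMP r7, #9  (cmp 7,9)
BLT top: taken
r5=M[212]=26
r5=26&12=8
r6=212+4=216
r7=7+2=9
CMP r7, #9  (cmp 9,9)
BLT top: not taken
r5=8+16=24
STR r5, [212] → M[212]=24
halt.
Total executed instructions: 30.

30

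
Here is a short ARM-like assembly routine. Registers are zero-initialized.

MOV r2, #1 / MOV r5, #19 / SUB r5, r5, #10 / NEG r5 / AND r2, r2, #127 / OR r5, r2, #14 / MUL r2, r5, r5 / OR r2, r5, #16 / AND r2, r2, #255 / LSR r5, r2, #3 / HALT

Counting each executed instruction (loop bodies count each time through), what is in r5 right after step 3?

9

after MOV r2, #1: r2=1
after MOV r5, #19: r5=19
after SUB r5, r5, #10: r5=19-10=9
After step 3: r5 = 9.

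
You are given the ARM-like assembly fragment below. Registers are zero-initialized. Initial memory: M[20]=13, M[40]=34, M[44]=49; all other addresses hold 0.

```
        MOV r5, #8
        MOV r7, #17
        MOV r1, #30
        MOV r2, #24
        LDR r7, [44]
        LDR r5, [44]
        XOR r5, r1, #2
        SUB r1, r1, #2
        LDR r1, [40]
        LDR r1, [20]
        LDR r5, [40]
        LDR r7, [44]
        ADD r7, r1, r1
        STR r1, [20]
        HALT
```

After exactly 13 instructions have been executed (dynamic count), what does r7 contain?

26

r5=8
r7=17
r1=30
r2=24
r7=M[44]=49
r5=M[44]=49
r5=30^2=28
r1=30-2=28
r1=M[40]=34
r1=M[20]=13
r5=M[40]=34
r7=M[44]=49
r7=13+13=26
After step 13: r7 = 26.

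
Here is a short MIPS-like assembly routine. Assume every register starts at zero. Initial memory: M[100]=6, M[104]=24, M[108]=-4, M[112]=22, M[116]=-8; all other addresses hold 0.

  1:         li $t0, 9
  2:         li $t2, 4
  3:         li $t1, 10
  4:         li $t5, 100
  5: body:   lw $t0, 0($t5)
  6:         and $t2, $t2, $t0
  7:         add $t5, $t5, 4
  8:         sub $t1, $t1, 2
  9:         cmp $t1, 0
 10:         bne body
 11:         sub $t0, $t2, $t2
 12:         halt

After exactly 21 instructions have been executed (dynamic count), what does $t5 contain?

112

after li $t0, 9: $t0=9
after li $t2, 4: $t2=4
after li $t1, 10: $t1=10
after li $t5, 100: $t5=100
after lw $t0, 0($t5): $t0=M[100]=6
after and $t2, $t2, $t0: $t2=4&6=4
after add $t5, $t5, 4: $t5=100+4=104
after sub $t1, $t1, 2: $t1=10-2=8
cmp $t1, 0  (cmp 8,0)
bne body: taken
after lw $t0, 0($t5): $t0=M[104]=24
after and $t2, $t2, $t0: $t2=4&24=0
after add $t5, $t5, 4: $t5=104+4=108
after sub $t1, $t1, 2: $t1=8-2=6
cmp $t1, 0  (cmp 6,0)
bne body: taken
after lw $t0, 0($t5): $t0=M[108]=-4
after and $t2, $t2, $t0: $t2=0&(-4)=0
after add $t5, $t5, 4: $t5=108+4=112
after sub $t1, $t1, 2: $t1=6-2=4
cmp $t1, 0  (cmp 4,0)
After step 21: $t5 = 112.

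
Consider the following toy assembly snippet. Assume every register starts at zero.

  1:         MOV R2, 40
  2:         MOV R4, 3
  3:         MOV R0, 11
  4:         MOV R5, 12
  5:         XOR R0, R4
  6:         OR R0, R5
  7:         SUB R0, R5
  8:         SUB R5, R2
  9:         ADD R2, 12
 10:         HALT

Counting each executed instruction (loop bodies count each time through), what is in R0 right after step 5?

R2=40
R4=3
R0=11
R5=12
R0=11^3=8
After step 5: R0 = 8.

8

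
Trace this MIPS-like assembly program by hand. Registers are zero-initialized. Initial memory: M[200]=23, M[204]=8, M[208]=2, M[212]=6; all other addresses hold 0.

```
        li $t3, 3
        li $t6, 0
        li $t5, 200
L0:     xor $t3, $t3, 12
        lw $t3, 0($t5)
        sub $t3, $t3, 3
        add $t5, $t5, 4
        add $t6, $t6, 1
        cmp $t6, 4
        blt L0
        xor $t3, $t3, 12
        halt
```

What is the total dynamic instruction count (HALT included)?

$t3=3
$t6=0
$t5=200
$t3=3^12=15
$t3=M[200]=23
$t3=23-3=20
$t5=200+4=204
$t6=0+1=1
cmp $t6, 4  (cmp 1,4)
blt L0: taken
$t3=20^12=24
$t3=M[204]=8
$t3=8-3=5
$t5=204+4=208
$t6=1+1=2
cmp $t6, 4  (cmp 2,4)
blt L0: taken
$t3=5^12=9
$t3=M[208]=2
$t3=2-3=-1
$t5=208+4=212
$t6=2+1=3
cmp $t6, 4  (cmp 3,4)
blt L0: taken
$t3=(-1)^12=-13
$t3=M[212]=6
$t3=6-3=3
$t5=212+4=216
$t6=3+1=4
cmp $t6, 4  (cmp 4,4)
blt L0: not taken
$t3=3^12=15
halt.
Total executed instructions: 33.

33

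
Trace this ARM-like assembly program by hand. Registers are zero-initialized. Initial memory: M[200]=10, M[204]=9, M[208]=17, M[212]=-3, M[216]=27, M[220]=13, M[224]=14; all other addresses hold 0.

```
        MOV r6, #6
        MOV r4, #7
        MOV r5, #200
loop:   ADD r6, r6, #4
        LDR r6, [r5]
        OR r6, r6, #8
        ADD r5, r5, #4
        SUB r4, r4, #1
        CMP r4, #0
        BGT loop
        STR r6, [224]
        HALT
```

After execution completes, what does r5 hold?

228

after MOV r6, #6: r6=6
after MOV r4, #7: r4=7
after MOV r5, #200: r5=200
after ADD r6, r6, #4: r6=6+4=10
after LDR r6, [r5]: r6=M[200]=10
after OR r6, r6, #8: r6=10|8=10
after ADD r5, r5, #4: r5=200+4=204
after SUB r4, r4, #1: r4=7-1=6
CMP r4, #0  (cmp 6,0)
BGT loop: taken
after ADD r6, r6, #4: r6=10+4=14
after LDR r6, [r5]: r6=M[204]=9
after OR r6, r6, #8: r6=9|8=9
after ADD r5, r5, #4: r5=204+4=208
after SUB r4, r4, #1: r4=6-1=5
CMP r4, #0  (cmp 5,0)
BGT loop: taken
after ADD r6, r6, #4: r6=9+4=13
after LDR r6, [r5]: r6=M[208]=17
after OR r6, r6, #8: r6=17|8=25
after ADD r5, r5, #4: r5=208+4=212
after SUB r4, r4, #1: r4=5-1=4
CMP r4, #0  (cmp 4,0)
BGT loop: taken
after ADD r6, r6, #4: r6=25+4=29
after LDR r6, [r5]: r6=M[212]=-3
after OR r6, r6, #8: r6=(-3)|8=-3
after ADD r5, r5, #4: r5=212+4=216
after SUB r4, r4, #1: r4=4-1=3
CMP r4, #0  (cmp 3,0)
BGT loop: taken
after ADD r6, r6, #4: r6=(-3)+4=1
after LDR r6, [r5]: r6=M[216]=27
after OR r6, r6, #8: r6=27|8=27
after ADD r5, r5, #4: r5=216+4=220
after SUB r4, r4, #1: r4=3-1=2
CMP r4, #0  (cmp 2,0)
BGT loop: taken
after ADD r6, r6, #4: r6=27+4=31
after LDR r6, [r5]: r6=M[220]=13
after OR r6, r6, #8: r6=13|8=13
after ADD r5, r5, #4: r5=220+4=224
after SUB r4, r4, #1: r4=2-1=1
CMP r4, #0  (cmp 1,0)
BGT loop: taken
after ADD r6, r6, #4: r6=13+4=17
after LDR r6, [r5]: r6=M[224]=14
after OR r6, r6, #8: r6=14|8=14
after ADD r5, r5, #4: r5=224+4=228
after SUB r4, r4, #1: r4=1-1=0
CMP r4, #0  (cmp 0,0)
BGT loop: not taken
STR r6, [224] → M[224]=14
halt.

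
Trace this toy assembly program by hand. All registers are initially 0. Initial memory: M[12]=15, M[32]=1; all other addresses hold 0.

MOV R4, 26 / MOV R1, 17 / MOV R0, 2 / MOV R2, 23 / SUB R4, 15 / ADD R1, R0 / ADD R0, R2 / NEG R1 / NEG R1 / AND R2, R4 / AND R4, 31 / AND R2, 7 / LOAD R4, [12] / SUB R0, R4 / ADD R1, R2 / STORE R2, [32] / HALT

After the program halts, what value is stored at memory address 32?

R4=26
R1=17
R0=2
R2=23
R4=26-15=11
R1=17+2=19
R0=2+23=25
R1=-(19)=-19
R1=-(-19)=19
R2=23&11=3
R4=11&31=11
R2=3&7=3
R4=M[12]=15
R0=25-15=10
R1=19+3=22
STORE R2, [32] → M[32]=3
halt.

3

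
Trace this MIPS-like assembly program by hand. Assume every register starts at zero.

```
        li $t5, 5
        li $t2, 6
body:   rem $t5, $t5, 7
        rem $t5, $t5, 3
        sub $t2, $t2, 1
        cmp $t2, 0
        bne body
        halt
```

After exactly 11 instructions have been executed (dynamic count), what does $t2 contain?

4

after li $t5, 5: $t5=5
after li $t2, 6: $t2=6
after rem $t5, $t5, 7: $t5=5%7=5
after rem $t5, $t5, 3: $t5=5%3=2
after sub $t2, $t2, 1: $t2=6-1=5
cmp $t2, 0  (cmp 5,0)
bne body: taken
after rem $t5, $t5, 7: $t5=2%7=2
after rem $t5, $t5, 3: $t5=2%3=2
after sub $t2, $t2, 1: $t2=5-1=4
cmp $t2, 0  (cmp 4,0)
After step 11: $t2 = 4.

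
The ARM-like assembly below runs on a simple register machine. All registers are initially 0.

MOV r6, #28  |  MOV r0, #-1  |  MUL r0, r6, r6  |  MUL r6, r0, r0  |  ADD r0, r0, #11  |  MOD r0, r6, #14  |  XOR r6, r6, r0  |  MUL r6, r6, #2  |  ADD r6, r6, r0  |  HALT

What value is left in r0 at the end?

0

after MOV r6, #28: r6=28
after MOV r0, #-1: r0=-1
after MUL r0, r6, r6: r0=28*28=784
after MUL r6, r0, r0: r6=784*784=614656
after ADD r0, r0, #11: r0=784+11=795
after MOD r0, r6, #14: r0=614656%14=0
after XOR r6, r6, r0: r6=614656^0=614656
after MUL r6, r6, #2: r6=614656*2=1229312
after ADD r6, r6, r0: r6=1229312+0=1229312
halt.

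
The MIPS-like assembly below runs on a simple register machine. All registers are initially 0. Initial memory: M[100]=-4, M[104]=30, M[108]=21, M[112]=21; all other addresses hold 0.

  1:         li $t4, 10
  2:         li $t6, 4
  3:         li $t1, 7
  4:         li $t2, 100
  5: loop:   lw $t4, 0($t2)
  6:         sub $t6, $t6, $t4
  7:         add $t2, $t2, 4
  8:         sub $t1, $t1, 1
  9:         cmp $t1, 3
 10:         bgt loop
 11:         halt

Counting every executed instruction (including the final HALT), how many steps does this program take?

$t4=10
$t6=4
$t1=7
$t2=100
$t4=M[100]=-4
$t6=4-(-4)=8
$t2=100+4=104
$t1=7-1=6
cmp $t1, 3  (cmp 6,3)
bgt loop: taken
$t4=M[104]=30
$t6=8-30=-22
$t2=104+4=108
$t1=6-1=5
cmp $t1, 3  (cmp 5,3)
bgt loop: taken
$t4=M[108]=21
$t6=(-22)-21=-43
$t2=108+4=112
$t1=5-1=4
cmp $t1, 3  (cmp 4,3)
bgt loop: taken
$t4=M[112]=21
$t6=(-43)-21=-64
$t2=112+4=116
$t1=4-1=3
cmp $t1, 3  (cmp 3,3)
bgt loop: not taken
halt.
Total executed instructions: 29.

29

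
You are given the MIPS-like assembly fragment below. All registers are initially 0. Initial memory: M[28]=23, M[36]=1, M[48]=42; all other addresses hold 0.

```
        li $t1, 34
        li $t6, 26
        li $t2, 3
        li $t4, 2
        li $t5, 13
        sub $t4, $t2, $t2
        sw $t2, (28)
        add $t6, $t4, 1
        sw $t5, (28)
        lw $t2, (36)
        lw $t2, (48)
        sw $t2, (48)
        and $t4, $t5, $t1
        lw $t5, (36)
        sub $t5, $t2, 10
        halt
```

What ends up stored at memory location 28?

after li $t1, 34: $t1=34
after li $t6, 26: $t6=26
after li $t2, 3: $t2=3
after li $t4, 2: $t4=2
after li $t5, 13: $t5=13
after sub $t4, $t2, $t2: $t4=3-3=0
sw $t2, (28) → M[28]=3
after add $t6, $t4, 1: $t6=0+1=1
sw $t5, (28) → M[28]=13
after lw $t2, (36): $t2=M[36]=1
after lw $t2, (48): $t2=M[48]=42
sw $t2, (48) → M[48]=42
after and $t4, $t5, $t1: $t4=13&34=0
after lw $t5, (36): $t5=M[36]=1
after sub $t5, $t2, 10: $t5=42-10=32
halt.

13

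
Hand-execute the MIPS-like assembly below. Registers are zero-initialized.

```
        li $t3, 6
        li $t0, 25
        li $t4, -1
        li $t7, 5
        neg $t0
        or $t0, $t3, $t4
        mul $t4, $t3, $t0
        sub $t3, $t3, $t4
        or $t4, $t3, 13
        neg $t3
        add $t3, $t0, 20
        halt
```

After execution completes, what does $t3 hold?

19

li $t3, 6 → $t3=6
li $t0, 25 → $t0=25
li $t4, -1 → $t4=-1
li $t7, 5 → $t7=5
neg $t0 → $t0=-(25)=-25
or $t0, $t3, $t4 → $t0=6|(-1)=-1
mul $t4, $t3, $t0 → $t4=6*(-1)=-6
sub $t3, $t3, $t4 → $t3=6-(-6)=12
or $t4, $t3, 13 → $t4=12|13=13
neg $t3 → $t3=-(12)=-12
add $t3, $t0, 20 → $t3=(-1)+20=19
halt.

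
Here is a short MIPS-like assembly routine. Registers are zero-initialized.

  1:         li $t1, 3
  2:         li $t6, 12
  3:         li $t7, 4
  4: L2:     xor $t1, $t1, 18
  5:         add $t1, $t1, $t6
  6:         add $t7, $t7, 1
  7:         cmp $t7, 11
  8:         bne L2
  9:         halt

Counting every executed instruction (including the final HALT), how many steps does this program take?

39

$t1=3
$t6=12
$t7=4
$t1=3^18=17
$t1=17+12=29
$t7=4+1=5
cmp $t7, 11  (cmp 5,11)
bne L2: taken
$t1=29^18=15
$t1=15+12=27
$t7=5+1=6
cmp $t7, 11  (cmp 6,11)
bne L2: taken
$t1=27^18=9
$t1=9+12=21
$t7=6+1=7
cmp $t7, 11  (cmp 7,11)
bne L2: taken
$t1=21^18=7
$t1=7+12=19
$t7=7+1=8
cmp $t7, 11  (cmp 8,11)
bne L2: taken
$t1=19^18=1
$t1=1+12=13
$t7=8+1=9
cmp $t7, 11  (cmp 9,11)
bne L2: taken
$t1=13^18=31
$t1=31+12=43
$t7=9+1=10
cmp $t7, 11  (cmp 10,11)
bne L2: taken
$t1=43^18=57
$t1=57+12=69
$t7=10+1=11
cmp $t7, 11  (cmp 11,11)
bne L2: not taken
halt.
Total executed instructions: 39.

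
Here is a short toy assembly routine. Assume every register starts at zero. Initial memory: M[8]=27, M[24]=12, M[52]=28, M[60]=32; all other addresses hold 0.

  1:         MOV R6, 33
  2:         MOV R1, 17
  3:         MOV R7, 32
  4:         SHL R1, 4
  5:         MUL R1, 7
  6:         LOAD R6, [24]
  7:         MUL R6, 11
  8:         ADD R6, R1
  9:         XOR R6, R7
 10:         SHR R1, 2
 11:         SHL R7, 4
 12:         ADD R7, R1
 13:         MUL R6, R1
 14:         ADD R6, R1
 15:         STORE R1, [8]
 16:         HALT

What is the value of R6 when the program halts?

954380

R6=33
R1=17
R7=32
R1=17<<4=272
R1=272*7=1904
R6=M[24]=12
R6=12*11=132
R6=132+1904=2036
R6=2036^32=2004
R1=1904>>2=476
R7=32<<4=512
R7=512+476=988
R6=2004*476=953904
R6=953904+476=954380
STORE R1, [8] → M[8]=476
halt.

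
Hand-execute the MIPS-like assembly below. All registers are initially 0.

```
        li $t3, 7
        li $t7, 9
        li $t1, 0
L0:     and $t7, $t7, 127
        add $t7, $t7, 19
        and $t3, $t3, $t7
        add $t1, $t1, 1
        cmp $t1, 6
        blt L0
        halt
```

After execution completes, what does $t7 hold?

123

after li $t3, 7: $t3=7
after li $t7, 9: $t7=9
after li $t1, 0: $t1=0
after and $t7, $t7, 127: $t7=9&127=9
after add $t7, $t7, 19: $t7=9+19=28
after and $t3, $t3, $t7: $t3=7&28=4
after add $t1, $t1, 1: $t1=0+1=1
cmp $t1, 6  (cmp 1,6)
blt L0: taken
after and $t7, $t7, 127: $t7=28&127=28
after add $t7, $t7, 19: $t7=28+19=47
after and $t3, $t3, $t7: $t3=4&47=4
after add $t1, $t1, 1: $t1=1+1=2
cmp $t1, 6  (cmp 2,6)
blt L0: taken
after and $t7, $t7, 127: $t7=47&127=47
after add $t7, $t7, 19: $t7=47+19=66
after and $t3, $t3, $t7: $t3=4&66=0
after add $t1, $t1, 1: $t1=2+1=3
cmp $t1, 6  (cmp 3,6)
blt L0: taken
after and $t7, $t7, 127: $t7=66&127=66
after add $t7, $t7, 19: $t7=66+19=85
after and $t3, $t3, $t7: $t3=0&85=0
after add $t1, $t1, 1: $t1=3+1=4
cmp $t1, 6  (cmp 4,6)
blt L0: taken
after and $t7, $t7, 127: $t7=85&127=85
after add $t7, $t7, 19: $t7=85+19=104
after and $t3, $t3, $t7: $t3=0&104=0
after add $t1, $t1, 1: $t1=4+1=5
cmp $t1, 6  (cmp 5,6)
blt L0: taken
after and $t7, $t7, 127: $t7=104&127=104
after add $t7, $t7, 19: $t7=104+19=123
after and $t3, $t3, $t7: $t3=0&123=0
after add $t1, $t1, 1: $t1=5+1=6
cmp $t1, 6  (cmp 6,6)
blt L0: not taken
halt.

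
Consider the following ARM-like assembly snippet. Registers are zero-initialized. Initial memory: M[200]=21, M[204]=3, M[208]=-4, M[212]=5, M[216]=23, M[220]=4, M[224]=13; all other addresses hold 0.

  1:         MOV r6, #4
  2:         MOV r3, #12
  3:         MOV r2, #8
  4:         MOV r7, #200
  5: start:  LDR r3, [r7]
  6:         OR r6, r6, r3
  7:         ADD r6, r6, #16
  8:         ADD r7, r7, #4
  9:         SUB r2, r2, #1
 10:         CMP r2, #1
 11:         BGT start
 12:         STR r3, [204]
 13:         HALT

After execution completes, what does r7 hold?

after MOV r6, #4: r6=4
after MOV r3, #12: r3=12
after MOV r2, #8: r2=8
after MOV r7, #200: r7=200
after LDR r3, [r7]: r3=M[200]=21
after OR r6, r6, r3: r6=4|21=21
after ADD r6, r6, #16: r6=21+16=37
after ADD r7, r7, #4: r7=200+4=204
after SUB r2, r2, #1: r2=8-1=7
CMP r2, #1  (cmp 7,1)
BGT start: taken
after LDR r3, [r7]: r3=M[204]=3
after OR r6, r6, r3: r6=37|3=39
after ADD r6, r6, #16: r6=39+16=55
after ADD r7, r7, #4: r7=204+4=208
after SUB r2, r2, #1: r2=7-1=6
CMP r2, #1  (cmp 6,1)
BGT start: taken
after LDR r3, [r7]: r3=M[208]=-4
after OR r6, r6, r3: r6=55|(-4)=-1
after ADD r6, r6, #16: r6=(-1)+16=15
after ADD r7, r7, #4: r7=208+4=212
after SUB r2, r2, #1: r2=6-1=5
CMP r2, #1  (cmp 5,1)
BGT start: taken
after LDR r3, [r7]: r3=M[212]=5
after OR r6, r6, r3: r6=15|5=15
after ADD r6, r6, #16: r6=15+16=31
after ADD r7, r7, #4: r7=212+4=216
after SUB r2, r2, #1: r2=5-1=4
CMP r2, #1  (cmp 4,1)
BGT start: taken
after LDR r3, [r7]: r3=M[216]=23
after OR r6, r6, r3: r6=31|23=31
after ADD r6, r6, #16: r6=31+16=47
after ADD r7, r7, #4: r7=216+4=220
after SUB r2, r2, #1: r2=4-1=3
CMP r2, #1  (cmp 3,1)
BGT start: taken
after LDR r3, [r7]: r3=M[220]=4
after OR r6, r6, r3: r6=47|4=47
after ADD r6, r6, #16: r6=47+16=63
after ADD r7, r7, #4: r7=220+4=224
after SUB r2, r2, #1: r2=3-1=2
CMP r2, #1  (cmp 2,1)
BGT start: taken
after LDR r3, [r7]: r3=M[224]=13
after OR r6, r6, r3: r6=63|13=63
after ADD r6, r6, #16: r6=63+16=79
after ADD r7, r7, #4: r7=224+4=228
after SUB r2, r2, #1: r2=2-1=1
CMP r2, #1  (cmp 1,1)
BGT start: not taken
STR r3, [204] → M[204]=13
halt.

228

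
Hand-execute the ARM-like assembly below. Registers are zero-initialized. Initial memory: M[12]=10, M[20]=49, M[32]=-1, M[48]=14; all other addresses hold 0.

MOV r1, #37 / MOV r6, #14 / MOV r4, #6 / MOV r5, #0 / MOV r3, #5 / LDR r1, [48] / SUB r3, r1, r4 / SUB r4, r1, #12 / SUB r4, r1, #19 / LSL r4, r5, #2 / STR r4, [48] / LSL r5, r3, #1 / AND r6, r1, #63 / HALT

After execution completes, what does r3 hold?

after MOV r1, #37: r1=37
after MOV r6, #14: r6=14
after MOV r4, #6: r4=6
after MOV r5, #0: r5=0
after MOV r3, #5: r3=5
after LDR r1, [48]: r1=M[48]=14
after SUB r3, r1, r4: r3=14-6=8
after SUB r4, r1, #12: r4=14-12=2
after SUB r4, r1, #19: r4=14-19=-5
after LSL r4, r5, #2: r4=0<<2=0
STR r4, [48] → M[48]=0
after LSL r5, r3, #1: r5=8<<1=16
after AND r6, r1, #63: r6=14&63=14
halt.

8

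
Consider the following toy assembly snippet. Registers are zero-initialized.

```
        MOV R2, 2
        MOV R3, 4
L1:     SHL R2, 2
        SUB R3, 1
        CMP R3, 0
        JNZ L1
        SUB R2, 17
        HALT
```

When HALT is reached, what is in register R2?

MOV R2, 2 → R2=2
MOV R3, 4 → R3=4
SHL R2, 2 → R2=2<<2=8
SUB R3, 1 → R3=4-1=3
CMP R3, 0  (cmp 3,0)
JNZ L1: taken
SHL R2, 2 → R2=8<<2=32
SUB R3, 1 → R3=3-1=2
CMP R3, 0  (cmp 2,0)
JNZ L1: taken
SHL R2, 2 → R2=32<<2=128
SUB R3, 1 → R3=2-1=1
CMP R3, 0  (cmp 1,0)
JNZ L1: taken
SHL R2, 2 → R2=128<<2=512
SUB R3, 1 → R3=1-1=0
CMP R3, 0  (cmp 0,0)
JNZ L1: not taken
SUB R2, 17 → R2=512-17=495
halt.

495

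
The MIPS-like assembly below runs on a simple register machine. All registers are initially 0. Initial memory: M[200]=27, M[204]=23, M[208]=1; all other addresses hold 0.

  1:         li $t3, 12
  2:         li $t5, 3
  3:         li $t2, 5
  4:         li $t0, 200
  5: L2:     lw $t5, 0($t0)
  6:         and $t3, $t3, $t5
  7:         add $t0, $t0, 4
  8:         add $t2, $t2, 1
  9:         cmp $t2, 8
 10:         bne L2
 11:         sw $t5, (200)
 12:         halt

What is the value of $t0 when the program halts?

$t3=12
$t5=3
$t2=5
$t0=200
$t5=M[200]=27
$t3=12&27=8
$t0=200+4=204
$t2=5+1=6
cmp $t2, 8  (cmp 6,8)
bne L2: taken
$t5=M[204]=23
$t3=8&23=0
$t0=204+4=208
$t2=6+1=7
cmp $t2, 8  (cmp 7,8)
bne L2: taken
$t5=M[208]=1
$t3=0&1=0
$t0=208+4=212
$t2=7+1=8
cmp $t2, 8  (cmp 8,8)
bne L2: not taken
sw $t5, (200) → M[200]=1
halt.

212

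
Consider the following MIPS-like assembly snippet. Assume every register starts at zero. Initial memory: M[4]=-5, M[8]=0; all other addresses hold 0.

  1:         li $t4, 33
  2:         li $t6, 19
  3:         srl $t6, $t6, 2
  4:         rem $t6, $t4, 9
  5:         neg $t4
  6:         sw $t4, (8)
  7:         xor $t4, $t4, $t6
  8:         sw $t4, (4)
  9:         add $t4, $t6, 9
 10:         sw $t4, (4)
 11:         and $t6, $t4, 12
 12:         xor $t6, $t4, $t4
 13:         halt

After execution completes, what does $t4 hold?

$t4=33
$t6=19
$t6=19>>2=4
$t6=33%9=6
$t4=-(33)=-33
sw $t4, (8) → M[8]=-33
$t4=(-33)^6=-39
sw $t4, (4) → M[4]=-39
$t4=6+9=15
sw $t4, (4) → M[4]=15
$t6=15&12=12
$t6=15^15=0
halt.

15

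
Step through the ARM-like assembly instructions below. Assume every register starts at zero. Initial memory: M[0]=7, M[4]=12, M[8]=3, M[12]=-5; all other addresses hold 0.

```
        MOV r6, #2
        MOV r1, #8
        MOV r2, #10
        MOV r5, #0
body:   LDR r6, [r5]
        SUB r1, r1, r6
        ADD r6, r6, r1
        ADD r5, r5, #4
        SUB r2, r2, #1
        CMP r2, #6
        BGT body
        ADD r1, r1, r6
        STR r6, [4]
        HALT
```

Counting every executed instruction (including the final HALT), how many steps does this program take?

r6=2
r1=8
r2=10
r5=0
r6=M[0]=7
r1=8-7=1
r6=7+1=8
r5=0+4=4
r2=10-1=9
CMP r2, #6  (cmp 9,6)
BGT body: taken
r6=M[4]=12
r1=1-12=-11
r6=12+(-11)=1
r5=4+4=8
r2=9-1=8
CMP r2, #6  (cmp 8,6)
BGT body: taken
r6=M[8]=3
r1=(-11)-3=-14
r6=3+(-14)=-11
r5=8+4=12
r2=8-1=7
CMP r2, #6  (cmp 7,6)
BGT body: taken
r6=M[12]=-5
r1=(-14)-(-5)=-9
r6=(-5)+(-9)=-14
r5=12+4=16
r2=7-1=6
CMP r2, #6  (cmp 6,6)
BGT body: not taken
r1=(-9)+(-14)=-23
STR r6, [4] → M[4]=-14
halt.
Total executed instructions: 35.

35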